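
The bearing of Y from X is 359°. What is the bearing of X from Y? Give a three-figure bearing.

179°

Back-bearing = 359° − 180° = 179°.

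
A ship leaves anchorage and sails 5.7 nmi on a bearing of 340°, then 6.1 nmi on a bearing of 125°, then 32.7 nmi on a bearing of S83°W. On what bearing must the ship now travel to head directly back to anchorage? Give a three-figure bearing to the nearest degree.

Leg 1 (340°, 5.7 nmi): east 5.7 sin 340° = -1.95, north 5.7 cos 340° = 5.36
Leg 2 (125°, 6.1 nmi): east 6.1 sin 125° = 5.00, north 6.1 cos 125° = -3.50
Leg 3 (S83°W, 32.7 nmi): east 32.7 sin 263° = -32.46, north 32.7 cos 263° = -3.99
Net displacement: -29.41 east, -2.13 north. Direction back to start is (29.41, 2.13): bearing = atan2(29.41, 2.13) mod 360° = 85.86° ≈ 086°.

086°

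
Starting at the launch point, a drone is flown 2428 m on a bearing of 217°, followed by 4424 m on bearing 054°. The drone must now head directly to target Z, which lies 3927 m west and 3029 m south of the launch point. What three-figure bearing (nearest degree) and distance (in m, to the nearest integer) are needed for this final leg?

Leg 1 (217°, 2428 m): east 2428 sin 217° = -1461.21, north 2428 cos 217° = -1939.09
Leg 2 (054°, 4424 m): east 4424 sin 54° = 3579.09, north 4424 cos 54° = 2600.36
Current position: (2117.88, 661.27). Target: (-3927, -3029). Remaining: Δeast = -6044.88, Δnorth = -3690.27.
Bearing = atan2(-6044.88, -3690.27) mod 360° = 238.60°; distance = √((-6044.88)² + (-3690.27)²) = 7082.285 m.

239°, 7082 m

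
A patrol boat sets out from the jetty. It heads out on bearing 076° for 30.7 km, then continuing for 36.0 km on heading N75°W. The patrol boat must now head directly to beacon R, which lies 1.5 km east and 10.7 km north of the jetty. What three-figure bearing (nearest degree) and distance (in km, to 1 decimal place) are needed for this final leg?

Leg 1 (076°, 30.7 km): east 30.7 sin 76° = 29.79, north 30.7 cos 76° = 7.43
Leg 2 (N75°W, 36.0 km): east 36.0 sin 285° = -34.77, north 36.0 cos 285° = 9.32
Current position: (-4.99, 16.74). Target: (1.5, 10.7). Remaining: Δeast = 6.49, Δnorth = -6.04.
Bearing = atan2(6.49, -6.04) mod 360° = 132.99°; distance = √((6.49)² + (-6.04)²) = 8.865 km.

133°, 8.9 km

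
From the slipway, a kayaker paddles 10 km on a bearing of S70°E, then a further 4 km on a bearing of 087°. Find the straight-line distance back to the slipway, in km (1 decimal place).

Leg 1 (S70°E, 10 km): east 10 sin 110° = 9.40, north 10 cos 110° = -3.42
Leg 2 (087°, 4 km): east 4 sin 87° = 3.99, north 4 cos 87° = 0.21
Net: 13.39 east, -3.21 north. Distance = √((13.39)² + (-3.21)²) = 13.771 km.

13.8 km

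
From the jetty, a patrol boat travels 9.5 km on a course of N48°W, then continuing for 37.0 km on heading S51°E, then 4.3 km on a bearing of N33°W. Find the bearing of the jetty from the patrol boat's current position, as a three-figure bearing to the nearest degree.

305°

Leg 1 (N48°W, 9.5 km): east 9.5 sin 312° = -7.06, north 9.5 cos 312° = 6.36
Leg 2 (S51°E, 37.0 km): east 37.0 sin 129° = 28.75, north 37.0 cos 129° = -23.28
Leg 3 (N33°W, 4.3 km): east 4.3 sin 327° = -2.34, north 4.3 cos 327° = 3.61
Net displacement: 19.35 east, -13.32 north. Direction back to start is (-19.35, 13.32): bearing = atan2(-19.35, 13.32) mod 360° = 304.54° ≈ 305°.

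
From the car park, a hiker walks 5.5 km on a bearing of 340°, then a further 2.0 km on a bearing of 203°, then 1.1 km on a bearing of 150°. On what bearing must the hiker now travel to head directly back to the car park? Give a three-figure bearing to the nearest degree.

Leg 1 (340°, 5.5 km): east 5.5 sin 340° = -1.88, north 5.5 cos 340° = 5.17
Leg 2 (203°, 2.0 km): east 2.0 sin 203° = -0.78, north 2.0 cos 203° = -1.84
Leg 3 (150°, 1.1 km): east 1.1 sin 150° = 0.55, north 1.1 cos 150° = -0.95
Net displacement: -2.11 east, 2.37 north. Direction back to start is (2.11, -2.37): bearing = atan2(2.11, -2.37) mod 360° = 138.34° ≈ 138°.

138°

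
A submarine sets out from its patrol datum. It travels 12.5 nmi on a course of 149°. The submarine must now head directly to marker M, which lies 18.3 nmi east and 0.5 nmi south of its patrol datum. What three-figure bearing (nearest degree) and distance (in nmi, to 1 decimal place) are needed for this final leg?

Leg 1 (149°, 12.5 nmi): east 12.5 sin 149° = 6.44, north 12.5 cos 149° = -10.71
Current position: (6.44, -10.71). Target: (18.3, -0.5). Remaining: Δeast = 11.86, Δnorth = 10.21.
Bearing = atan2(11.86, 10.21) mod 360° = 49.27°; distance = √((11.86)² + (10.21)²) = 15.654 nmi.

049°, 15.7 nmi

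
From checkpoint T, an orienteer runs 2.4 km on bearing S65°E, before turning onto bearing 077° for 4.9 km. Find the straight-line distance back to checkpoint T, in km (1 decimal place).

Leg 1 (S65°E, 2.4 km): east 2.4 sin 115° = 2.18, north 2.4 cos 115° = -1.01
Leg 2 (077°, 4.9 km): east 4.9 sin 77° = 4.77, north 4.9 cos 77° = 1.10
Net: 6.95 east, 0.09 north. Distance = √((6.95)² + (0.09)²) = 6.950 km.

7.0 km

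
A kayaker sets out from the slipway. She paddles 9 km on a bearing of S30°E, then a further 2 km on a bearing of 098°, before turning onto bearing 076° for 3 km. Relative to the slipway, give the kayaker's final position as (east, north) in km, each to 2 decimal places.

Leg 1 (S30°E, 9 km): east 9 sin 150° = 4.50, north 9 cos 150° = -7.79
Leg 2 (098°, 2 km): east 2 sin 98° = 1.98, north 2 cos 98° = -0.28
Leg 3 (076°, 3 km): east 3 sin 76° = 2.91, north 3 cos 76° = 0.73
Summing: 9.39 km east, -7.35 km north → (9.39, -7.35).

(9.39, -7.35)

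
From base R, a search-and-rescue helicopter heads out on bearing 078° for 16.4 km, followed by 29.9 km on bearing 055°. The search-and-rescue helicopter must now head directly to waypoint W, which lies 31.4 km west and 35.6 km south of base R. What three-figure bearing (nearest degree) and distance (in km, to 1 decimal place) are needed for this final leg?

Leg 1 (078°, 16.4 km): east 16.4 sin 78° = 16.04, north 16.4 cos 78° = 3.41
Leg 2 (055°, 29.9 km): east 29.9 sin 55° = 24.49, north 29.9 cos 55° = 17.15
Current position: (40.53, 20.56). Target: (-31.4, -35.6). Remaining: Δeast = -71.93, Δnorth = -56.16.
Bearing = atan2(-71.93, -56.16) mod 360° = 232.02°; distance = √((-71.93)² + (-56.16)²) = 91.260 km.

232°, 91.3 km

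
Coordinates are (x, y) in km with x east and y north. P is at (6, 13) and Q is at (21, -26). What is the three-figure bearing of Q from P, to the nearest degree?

159°

Δeast = 21 − 6 = 15.00; Δnorth = -26 − 13 = -39.00.
Bearing = atan2(Δeast, Δnorth) mod 360° = 158.96° ≈ 159°.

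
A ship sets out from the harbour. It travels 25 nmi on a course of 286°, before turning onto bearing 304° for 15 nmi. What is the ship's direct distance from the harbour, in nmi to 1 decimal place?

Leg 1 (286°, 25 nmi): east 25 sin 286° = -24.03, north 25 cos 286° = 6.89
Leg 2 (304°, 15 nmi): east 15 sin 304° = -12.44, north 15 cos 304° = 8.39
Net: -36.47 east, 15.28 north. Distance = √((-36.47)² + (15.28)²) = 39.538 nmi.

39.5 nmi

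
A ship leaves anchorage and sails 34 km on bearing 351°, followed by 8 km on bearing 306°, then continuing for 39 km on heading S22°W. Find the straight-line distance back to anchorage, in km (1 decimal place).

26.5 km

Leg 1 (351°, 34 km): east 34 sin 351° = -5.32, north 34 cos 351° = 33.58
Leg 2 (306°, 8 km): east 8 sin 306° = -6.47, north 8 cos 306° = 4.70
Leg 3 (S22°W, 39 km): east 39 sin 202° = -14.61, north 39 cos 202° = -36.16
Net: -26.40 east, 2.12 north. Distance = √((-26.40)² + (2.12)²) = 26.486 km.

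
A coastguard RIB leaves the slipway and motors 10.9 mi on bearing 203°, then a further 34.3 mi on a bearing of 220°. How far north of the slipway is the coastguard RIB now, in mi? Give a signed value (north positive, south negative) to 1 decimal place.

Leg 1 (203°, 10.9 mi): east 10.9 sin 203° = -4.26, north 10.9 cos 203° = -10.03
Leg 2 (220°, 34.3 mi): east 34.3 sin 220° = -22.05, north 34.3 cos 220° = -26.28
Net north component: -36.31 mi.

-36.3 mi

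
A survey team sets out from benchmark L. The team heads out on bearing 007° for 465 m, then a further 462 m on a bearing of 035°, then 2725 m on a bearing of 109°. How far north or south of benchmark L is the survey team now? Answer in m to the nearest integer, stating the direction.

Leg 1 (007°, 465 m): east 465 sin 7° = 56.67, north 465 cos 7° = 461.53
Leg 2 (035°, 462 m): east 462 sin 35° = 264.99, north 462 cos 35° = 378.45
Leg 3 (109°, 2725 m): east 2725 sin 109° = 2576.54, north 2725 cos 109° = -887.17
Net north component: -47.19 m.

47 m south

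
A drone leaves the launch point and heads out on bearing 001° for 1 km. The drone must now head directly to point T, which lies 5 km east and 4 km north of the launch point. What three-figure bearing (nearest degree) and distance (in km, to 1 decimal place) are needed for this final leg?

Leg 1 (001°, 1 km): east 1 sin 1° = 0.02, north 1 cos 1° = 1.00
Current position: (0.02, 1.00). Target: (5, 4). Remaining: Δeast = 4.98, Δnorth = 3.00.
Bearing = atan2(4.98, 3.00) mod 360° = 58.95°; distance = √((4.98)² + (3.00)²) = 5.816 km.

059°, 5.8 km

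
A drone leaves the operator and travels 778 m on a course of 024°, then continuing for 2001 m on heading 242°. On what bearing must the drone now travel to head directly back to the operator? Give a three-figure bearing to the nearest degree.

081°

Leg 1 (024°, 778 m): east 778 sin 24° = 316.44, north 778 cos 24° = 710.74
Leg 2 (242°, 2001 m): east 2001 sin 242° = -1766.78, north 2001 cos 242° = -939.41
Net displacement: -1450.34 east, -228.67 north. Direction back to start is (1450.34, 228.67): bearing = atan2(1450.34, 228.67) mod 360° = 81.04° ≈ 081°.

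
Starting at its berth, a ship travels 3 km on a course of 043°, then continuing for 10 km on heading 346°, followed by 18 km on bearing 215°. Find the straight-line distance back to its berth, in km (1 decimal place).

Leg 1 (043°, 3 km): east 3 sin 43° = 2.05, north 3 cos 43° = 2.19
Leg 2 (346°, 10 km): east 10 sin 346° = -2.42, north 10 cos 346° = 9.70
Leg 3 (215°, 18 km): east 18 sin 215° = -10.32, north 18 cos 215° = -14.74
Net: -10.70 east, -2.85 north. Distance = √((-10.70)² + (-2.85)²) = 11.070 km.

11.1 km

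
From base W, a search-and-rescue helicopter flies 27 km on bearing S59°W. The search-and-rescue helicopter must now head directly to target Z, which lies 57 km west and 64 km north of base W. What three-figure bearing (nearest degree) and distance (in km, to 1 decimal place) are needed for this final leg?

337°, 84.9 km

Leg 1 (S59°W, 27 km): east 27 sin 239° = -23.14, north 27 cos 239° = -13.91
Current position: (-23.14, -13.91). Target: (-57, 64). Remaining: Δeast = -33.86, Δnorth = 77.91.
Bearing = atan2(-33.86, 77.91) mod 360° = 336.51°; distance = √((-33.86)² + (77.91)²) = 84.945 km.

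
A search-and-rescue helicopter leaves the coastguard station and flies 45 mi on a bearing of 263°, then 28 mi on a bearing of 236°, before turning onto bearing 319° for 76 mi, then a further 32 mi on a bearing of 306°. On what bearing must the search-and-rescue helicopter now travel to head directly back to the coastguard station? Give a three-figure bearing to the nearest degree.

111°

Leg 1 (263°, 45 mi): east 45 sin 263° = -44.66, north 45 cos 263° = -5.48
Leg 2 (236°, 28 mi): east 28 sin 236° = -23.21, north 28 cos 236° = -15.66
Leg 3 (319°, 76 mi): east 76 sin 319° = -49.86, north 76 cos 319° = 57.36
Leg 4 (306°, 32 mi): east 32 sin 306° = -25.89, north 32 cos 306° = 18.81
Net displacement: -143.63 east, 55.03 north. Direction back to start is (143.63, -55.03): bearing = atan2(143.63, -55.03) mod 360° = 110.96° ≈ 111°.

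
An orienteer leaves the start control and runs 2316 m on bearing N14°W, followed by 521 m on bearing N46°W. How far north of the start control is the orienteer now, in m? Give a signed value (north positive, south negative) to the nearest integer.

Leg 1 (N14°W, 2316 m): east 2316 sin 346° = -560.29, north 2316 cos 346° = 2247.20
Leg 2 (N46°W, 521 m): east 521 sin 314° = -374.78, north 521 cos 314° = 361.92
Net north component: 2609.12 m.

2609 m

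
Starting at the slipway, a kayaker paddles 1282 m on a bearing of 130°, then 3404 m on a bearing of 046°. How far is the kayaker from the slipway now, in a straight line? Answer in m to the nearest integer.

3761 m

Leg 1 (130°, 1282 m): east 1282 sin 130° = 982.07, north 1282 cos 130° = -824.05
Leg 2 (046°, 3404 m): east 3404 sin 46° = 2448.63, north 3404 cos 46° = 2364.62
Net: 3430.70 east, 1540.56 north. Distance = √((3430.70)² + (1540.56)²) = 3760.725 m.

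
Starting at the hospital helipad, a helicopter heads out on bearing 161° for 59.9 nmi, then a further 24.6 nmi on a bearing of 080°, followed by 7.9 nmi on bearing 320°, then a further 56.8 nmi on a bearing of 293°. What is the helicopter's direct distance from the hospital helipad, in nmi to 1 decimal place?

27.7 nmi

Leg 1 (161°, 59.9 nmi): east 59.9 sin 161° = 19.50, north 59.9 cos 161° = -56.64
Leg 2 (080°, 24.6 nmi): east 24.6 sin 80° = 24.23, north 24.6 cos 80° = 4.27
Leg 3 (320°, 7.9 nmi): east 7.9 sin 320° = -5.08, north 7.9 cos 320° = 6.05
Leg 4 (293°, 56.8 nmi): east 56.8 sin 293° = -52.28, north 56.8 cos 293° = 22.19
Net: -13.63 east, -24.12 north. Distance = √((-13.63)² + (-24.12)²) = 27.707 nmi.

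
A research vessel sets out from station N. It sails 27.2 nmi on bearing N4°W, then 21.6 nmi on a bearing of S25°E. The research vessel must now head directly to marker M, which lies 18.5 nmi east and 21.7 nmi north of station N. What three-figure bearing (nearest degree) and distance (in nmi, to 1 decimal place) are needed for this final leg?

Leg 1 (N4°W, 27.2 nmi): east 27.2 sin 356° = -1.90, north 27.2 cos 356° = 27.13
Leg 2 (S25°E, 21.6 nmi): east 21.6 sin 155° = 9.13, north 21.6 cos 155° = -19.58
Current position: (7.23, 7.56). Target: (18.5, 21.7). Remaining: Δeast = 11.27, Δnorth = 14.14.
Bearing = atan2(11.27, 14.14) mod 360° = 38.55°; distance = √((11.27)² + (14.14)²) = 18.083 nmi.

039°, 18.1 nmi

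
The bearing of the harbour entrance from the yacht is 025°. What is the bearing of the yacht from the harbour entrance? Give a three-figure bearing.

205°

Back-bearing = 025° + 180° = 205°.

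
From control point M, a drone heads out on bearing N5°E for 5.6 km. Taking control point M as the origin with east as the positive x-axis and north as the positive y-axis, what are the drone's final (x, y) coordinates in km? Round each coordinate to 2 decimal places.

Leg 1 (N5°E, 5.6 km): east 5.6 sin 5° = 0.49, north 5.6 cos 5° = 5.58
Summing: 0.49 km east, 5.58 km north → (0.49, 5.58).

(0.49, 5.58)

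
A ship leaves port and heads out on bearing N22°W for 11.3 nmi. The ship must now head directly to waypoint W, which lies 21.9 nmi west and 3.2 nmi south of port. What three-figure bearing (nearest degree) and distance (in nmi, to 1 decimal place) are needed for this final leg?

232°, 22.3 nmi

Leg 1 (N22°W, 11.3 nmi): east 11.3 sin 338° = -4.23, north 11.3 cos 338° = 10.48
Current position: (-4.23, 10.48). Target: (-21.9, -3.2). Remaining: Δeast = -17.67, Δnorth = -13.68.
Bearing = atan2(-17.67, -13.68) mod 360° = 232.25°; distance = √((-17.67)² + (-13.68)²) = 22.342 nmi.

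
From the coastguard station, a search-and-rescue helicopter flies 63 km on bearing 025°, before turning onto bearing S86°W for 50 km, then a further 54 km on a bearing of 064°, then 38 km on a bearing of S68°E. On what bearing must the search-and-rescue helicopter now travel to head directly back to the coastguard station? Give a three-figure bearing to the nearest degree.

224°

Leg 1 (025°, 63 km): east 63 sin 25° = 26.62, north 63 cos 25° = 57.10
Leg 2 (S86°W, 50 km): east 50 sin 266° = -49.88, north 50 cos 266° = -3.49
Leg 3 (064°, 54 km): east 54 sin 64° = 48.53, north 54 cos 64° = 23.67
Leg 4 (S68°E, 38 km): east 38 sin 112° = 35.23, north 38 cos 112° = -14.24
Net displacement: 60.51 east, 63.05 north. Direction back to start is (-60.51, -63.05): bearing = atan2(-60.51, -63.05) mod 360° = 223.83° ≈ 224°.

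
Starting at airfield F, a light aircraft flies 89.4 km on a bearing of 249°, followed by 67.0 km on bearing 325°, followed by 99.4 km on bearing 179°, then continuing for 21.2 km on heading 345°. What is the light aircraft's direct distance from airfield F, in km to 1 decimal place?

137.6 km

Leg 1 (249°, 89.4 km): east 89.4 sin 249° = -83.46, north 89.4 cos 249° = -32.04
Leg 2 (325°, 67.0 km): east 67.0 sin 325° = -38.43, north 67.0 cos 325° = 54.88
Leg 3 (179°, 99.4 km): east 99.4 sin 179° = 1.73, north 99.4 cos 179° = -99.38
Leg 4 (345°, 21.2 km): east 21.2 sin 345° = -5.49, north 21.2 cos 345° = 20.48
Net: -125.64 east, -56.06 north. Distance = √((-125.64)² + (-56.06)²) = 137.584 km.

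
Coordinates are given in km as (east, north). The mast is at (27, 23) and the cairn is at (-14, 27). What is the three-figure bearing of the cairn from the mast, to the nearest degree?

Δeast = -14 − 27 = -41.00; Δnorth = 27 − 23 = 4.00.
Bearing = atan2(Δeast, Δnorth) mod 360° = 275.57° ≈ 276°.

276°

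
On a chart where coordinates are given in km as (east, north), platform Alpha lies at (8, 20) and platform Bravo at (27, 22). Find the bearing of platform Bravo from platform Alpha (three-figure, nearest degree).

Δeast = 27 − 8 = 19.00; Δnorth = 22 − 20 = 2.00.
Bearing = atan2(Δeast, Δnorth) mod 360° = 83.99° ≈ 084°.

084°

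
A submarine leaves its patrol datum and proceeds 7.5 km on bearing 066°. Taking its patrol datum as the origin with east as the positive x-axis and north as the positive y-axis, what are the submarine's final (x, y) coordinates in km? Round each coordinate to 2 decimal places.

(6.85, 3.05)

Leg 1 (066°, 7.5 km): east 7.5 sin 66° = 6.85, north 7.5 cos 66° = 3.05
Summing: 6.85 km east, 3.05 km north → (6.85, 3.05).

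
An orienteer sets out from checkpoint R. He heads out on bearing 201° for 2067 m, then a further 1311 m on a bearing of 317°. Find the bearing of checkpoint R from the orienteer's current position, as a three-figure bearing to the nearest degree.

059°

Leg 1 (201°, 2067 m): east 2067 sin 201° = -740.75, north 2067 cos 201° = -1929.71
Leg 2 (317°, 1311 m): east 1311 sin 317° = -894.10, north 1311 cos 317° = 958.80
Net displacement: -1634.85 east, -970.91 north. Direction back to start is (1634.85, 970.91): bearing = atan2(1634.85, 970.91) mod 360° = 59.29° ≈ 059°.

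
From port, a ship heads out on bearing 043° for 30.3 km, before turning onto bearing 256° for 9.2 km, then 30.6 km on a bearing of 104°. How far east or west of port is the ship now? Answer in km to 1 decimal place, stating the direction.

Leg 1 (043°, 30.3 km): east 30.3 sin 43° = 20.66, north 30.3 cos 43° = 22.16
Leg 2 (256°, 9.2 km): east 9.2 sin 256° = -8.93, north 9.2 cos 256° = -2.23
Leg 3 (104°, 30.6 km): east 30.6 sin 104° = 29.69, north 30.6 cos 104° = -7.40
Net east component: 41.43 km.

41.4 km east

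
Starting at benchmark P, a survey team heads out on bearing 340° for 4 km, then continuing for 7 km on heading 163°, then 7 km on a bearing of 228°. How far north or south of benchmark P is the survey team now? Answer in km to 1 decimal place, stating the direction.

Leg 1 (340°, 4 km): east 4 sin 340° = -1.37, north 4 cos 340° = 3.76
Leg 2 (163°, 7 km): east 7 sin 163° = 2.05, north 7 cos 163° = -6.69
Leg 3 (228°, 7 km): east 7 sin 228° = -5.20, north 7 cos 228° = -4.68
Net north component: -7.62 km.

7.6 km south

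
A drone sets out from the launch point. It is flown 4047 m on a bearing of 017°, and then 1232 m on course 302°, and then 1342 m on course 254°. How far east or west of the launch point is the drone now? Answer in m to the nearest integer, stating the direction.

Leg 1 (017°, 4047 m): east 4047 sin 17° = 1183.23, north 4047 cos 17° = 3870.17
Leg 2 (302°, 1232 m): east 1232 sin 302° = -1044.80, north 1232 cos 302° = 652.86
Leg 3 (254°, 1342 m): east 1342 sin 254° = -1290.01, north 1342 cos 254° = -369.91
Net east component: -1151.58 m.

1152 m west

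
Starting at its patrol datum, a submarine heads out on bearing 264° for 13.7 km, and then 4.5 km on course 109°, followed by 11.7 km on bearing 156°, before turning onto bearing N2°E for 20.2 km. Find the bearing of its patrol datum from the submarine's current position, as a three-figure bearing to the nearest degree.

149°

Leg 1 (264°, 13.7 km): east 13.7 sin 264° = -13.62, north 13.7 cos 264° = -1.43
Leg 2 (109°, 4.5 km): east 4.5 sin 109° = 4.25, north 4.5 cos 109° = -1.47
Leg 3 (156°, 11.7 km): east 11.7 sin 156° = 4.76, north 11.7 cos 156° = -10.69
Leg 4 (N2°E, 20.2 km): east 20.2 sin 2° = 0.70, north 20.2 cos 2° = 20.19
Net displacement: -3.91 east, 6.60 north. Direction back to start is (3.91, -6.60): bearing = atan2(3.91, -6.60) mod 360° = 149.39° ≈ 149°.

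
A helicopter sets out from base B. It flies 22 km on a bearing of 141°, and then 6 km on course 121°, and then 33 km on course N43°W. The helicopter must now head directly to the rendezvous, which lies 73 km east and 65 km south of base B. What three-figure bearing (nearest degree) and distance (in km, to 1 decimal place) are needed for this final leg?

Leg 1 (141°, 22 km): east 22 sin 141° = 13.85, north 22 cos 141° = -17.10
Leg 2 (121°, 6 km): east 6 sin 121° = 5.14, north 6 cos 121° = -3.09
Leg 3 (N43°W, 33 km): east 33 sin 317° = -22.51, north 33 cos 317° = 24.13
Current position: (-3.52, 3.95). Target: (73, -65). Remaining: Δeast = 76.52, Δnorth = -68.95.
Bearing = atan2(76.52, -68.95) mod 360° = 132.02°; distance = √((76.52)² + (-68.95)²) = 102.999 km.

132°, 103.0 km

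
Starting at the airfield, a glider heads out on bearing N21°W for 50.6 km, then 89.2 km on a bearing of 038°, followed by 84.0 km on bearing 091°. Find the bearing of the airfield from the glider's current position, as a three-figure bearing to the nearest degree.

Leg 1 (N21°W, 50.6 km): east 50.6 sin 339° = -18.13, north 50.6 cos 339° = 47.24
Leg 2 (038°, 89.2 km): east 89.2 sin 38° = 54.92, north 89.2 cos 38° = 70.29
Leg 3 (091°, 84.0 km): east 84.0 sin 91° = 83.99, north 84.0 cos 91° = -1.47
Net displacement: 120.77 east, 116.06 north. Direction back to start is (-120.77, -116.06): bearing = atan2(-120.77, -116.06) mod 360° = 226.14° ≈ 226°.

226°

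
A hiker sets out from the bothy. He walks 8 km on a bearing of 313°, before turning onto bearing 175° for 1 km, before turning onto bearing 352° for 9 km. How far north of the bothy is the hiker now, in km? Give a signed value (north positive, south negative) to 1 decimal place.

Leg 1 (313°, 8 km): east 8 sin 313° = -5.85, north 8 cos 313° = 5.46
Leg 2 (175°, 1 km): east 1 sin 175° = 0.09, north 1 cos 175° = -1.00
Leg 3 (352°, 9 km): east 9 sin 352° = -1.25, north 9 cos 352° = 8.91
Net north component: 13.37 km.

13.4 km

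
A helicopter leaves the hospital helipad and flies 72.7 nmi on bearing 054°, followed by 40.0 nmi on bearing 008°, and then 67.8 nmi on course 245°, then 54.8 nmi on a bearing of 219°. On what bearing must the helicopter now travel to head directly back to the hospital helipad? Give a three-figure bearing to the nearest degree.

Leg 1 (054°, 72.7 nmi): east 72.7 sin 54° = 58.82, north 72.7 cos 54° = 42.73
Leg 2 (008°, 40.0 nmi): east 40.0 sin 8° = 5.57, north 40.0 cos 8° = 39.61
Leg 3 (245°, 67.8 nmi): east 67.8 sin 245° = -61.45, north 67.8 cos 245° = -28.65
Leg 4 (219°, 54.8 nmi): east 54.8 sin 219° = -34.49, north 54.8 cos 219° = -42.59
Net displacement: -31.55 east, 11.10 north. Direction back to start is (31.55, -11.10): bearing = atan2(31.55, -11.10) mod 360° = 109.38° ≈ 109°.

109°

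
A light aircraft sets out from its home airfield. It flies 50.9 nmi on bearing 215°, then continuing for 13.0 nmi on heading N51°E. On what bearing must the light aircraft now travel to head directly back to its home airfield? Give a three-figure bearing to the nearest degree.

030°

Leg 1 (215°, 50.9 nmi): east 50.9 sin 215° = -29.20, north 50.9 cos 215° = -41.69
Leg 2 (N51°E, 13.0 nmi): east 13.0 sin 51° = 10.10, north 13.0 cos 51° = 8.18
Net displacement: -19.09 east, -33.51 north. Direction back to start is (19.09, 33.51): bearing = atan2(19.09, 33.51) mod 360° = 29.67° ≈ 030°.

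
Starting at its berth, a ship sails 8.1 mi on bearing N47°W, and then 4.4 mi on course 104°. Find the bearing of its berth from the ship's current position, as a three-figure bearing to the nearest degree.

Leg 1 (N47°W, 8.1 mi): east 8.1 sin 313° = -5.92, north 8.1 cos 313° = 5.52
Leg 2 (104°, 4.4 mi): east 4.4 sin 104° = 4.27, north 4.4 cos 104° = -1.06
Net displacement: -1.65 east, 4.46 north. Direction back to start is (1.65, -4.46): bearing = atan2(1.65, -4.46) mod 360° = 159.64° ≈ 160°.

160°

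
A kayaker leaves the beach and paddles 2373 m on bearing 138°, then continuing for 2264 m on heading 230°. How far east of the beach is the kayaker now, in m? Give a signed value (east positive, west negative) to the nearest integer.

Leg 1 (138°, 2373 m): east 2373 sin 138° = 1587.85, north 2373 cos 138° = -1763.48
Leg 2 (230°, 2264 m): east 2264 sin 230° = -1734.32, north 2264 cos 230° = -1455.27
Net east component: -146.48 m.

-146 m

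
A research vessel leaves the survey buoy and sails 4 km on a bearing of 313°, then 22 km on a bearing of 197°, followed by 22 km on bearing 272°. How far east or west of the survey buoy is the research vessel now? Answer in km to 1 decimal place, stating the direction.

31.3 km west

Leg 1 (313°, 4 km): east 4 sin 313° = -2.93, north 4 cos 313° = 2.73
Leg 2 (197°, 22 km): east 22 sin 197° = -6.43, north 22 cos 197° = -21.04
Leg 3 (272°, 22 km): east 22 sin 272° = -21.99, north 22 cos 272° = 0.77
Net east component: -31.34 km.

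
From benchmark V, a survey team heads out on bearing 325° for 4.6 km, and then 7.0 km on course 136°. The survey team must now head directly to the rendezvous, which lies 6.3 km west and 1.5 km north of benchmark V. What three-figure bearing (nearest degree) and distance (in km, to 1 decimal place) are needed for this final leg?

Leg 1 (325°, 4.6 km): east 4.6 sin 325° = -2.64, north 4.6 cos 325° = 3.77
Leg 2 (136°, 7.0 km): east 7.0 sin 136° = 4.86, north 7.0 cos 136° = -5.04
Current position: (2.22, -1.27). Target: (-6.3, 1.5). Remaining: Δeast = -8.52, Δnorth = 2.77.
Bearing = atan2(-8.52, 2.77) mod 360° = 287.99°; distance = √((-8.52)² + (2.77)²) = 8.962 km.

288°, 9.0 km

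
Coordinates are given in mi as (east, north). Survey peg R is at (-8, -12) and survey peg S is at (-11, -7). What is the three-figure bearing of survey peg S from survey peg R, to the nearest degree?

Δeast = -11 − -8 = -3.00; Δnorth = -7 − -12 = 5.00.
Bearing = atan2(Δeast, Δnorth) mod 360° = 329.04° ≈ 329°.

329°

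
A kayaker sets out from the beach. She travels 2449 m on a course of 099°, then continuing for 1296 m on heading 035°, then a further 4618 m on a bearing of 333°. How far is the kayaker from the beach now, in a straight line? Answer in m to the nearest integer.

4910 m

Leg 1 (099°, 2449 m): east 2449 sin 99° = 2418.85, north 2449 cos 99° = -383.11
Leg 2 (035°, 1296 m): east 1296 sin 35° = 743.36, north 1296 cos 35° = 1061.62
Leg 3 (333°, 4618 m): east 4618 sin 333° = -2096.53, north 4618 cos 333° = 4114.67
Net: 1065.68 east, 4793.18 north. Distance = √((1065.68)² + (4793.18)²) = 4910.219 m.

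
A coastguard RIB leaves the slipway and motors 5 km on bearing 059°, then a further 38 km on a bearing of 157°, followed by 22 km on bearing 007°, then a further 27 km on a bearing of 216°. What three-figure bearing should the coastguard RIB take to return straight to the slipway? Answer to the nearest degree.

350°

Leg 1 (059°, 5 km): east 5 sin 59° = 4.29, north 5 cos 59° = 2.58
Leg 2 (157°, 38 km): east 38 sin 157° = 14.85, north 38 cos 157° = -34.98
Leg 3 (007°, 22 km): east 22 sin 7° = 2.68, north 22 cos 7° = 21.84
Leg 4 (216°, 27 km): east 27 sin 216° = -15.87, north 27 cos 216° = -21.84
Net displacement: 5.94 east, -32.41 north. Direction back to start is (-5.94, 32.41): bearing = atan2(-5.94, 32.41) mod 360° = 349.61° ≈ 350°.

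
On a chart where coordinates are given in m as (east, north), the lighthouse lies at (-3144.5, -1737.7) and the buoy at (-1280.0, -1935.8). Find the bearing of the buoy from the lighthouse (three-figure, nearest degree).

096°

Δeast = -1280.0 − -3144.5 = 1864.50; Δnorth = -1935.8 − -1737.7 = -198.10.
Bearing = atan2(Δeast, Δnorth) mod 360° = 96.06° ≈ 096°.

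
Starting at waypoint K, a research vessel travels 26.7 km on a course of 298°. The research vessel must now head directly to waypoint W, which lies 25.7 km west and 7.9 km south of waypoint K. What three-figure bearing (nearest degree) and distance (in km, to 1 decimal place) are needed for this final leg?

Leg 1 (298°, 26.7 km): east 26.7 sin 298° = -23.57, north 26.7 cos 298° = 12.53
Current position: (-23.57, 12.53). Target: (-25.7, -7.9). Remaining: Δeast = -2.13, Δnorth = -20.43.
Bearing = atan2(-2.13, -20.43) mod 360° = 185.94°; distance = √((-2.13)² + (-20.43)²) = 20.545 km.

186°, 20.5 km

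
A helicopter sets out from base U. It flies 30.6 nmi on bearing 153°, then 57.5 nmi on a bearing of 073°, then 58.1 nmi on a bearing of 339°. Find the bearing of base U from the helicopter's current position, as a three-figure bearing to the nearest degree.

Leg 1 (153°, 30.6 nmi): east 30.6 sin 153° = 13.89, north 30.6 cos 153° = -27.26
Leg 2 (073°, 57.5 nmi): east 57.5 sin 73° = 54.99, north 57.5 cos 73° = 16.81
Leg 3 (339°, 58.1 nmi): east 58.1 sin 339° = -20.82, north 58.1 cos 339° = 54.24
Net displacement: 48.06 east, 43.79 north. Direction back to start is (-48.06, -43.79): bearing = atan2(-48.06, -43.79) mod 360° = 227.66° ≈ 228°.

228°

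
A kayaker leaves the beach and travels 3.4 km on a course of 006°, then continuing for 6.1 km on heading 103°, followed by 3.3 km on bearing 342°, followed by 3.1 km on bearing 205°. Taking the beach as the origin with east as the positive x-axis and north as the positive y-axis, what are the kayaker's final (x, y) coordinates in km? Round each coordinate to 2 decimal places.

(3.97, 2.34)

Leg 1 (006°, 3.4 km): east 3.4 sin 6° = 0.36, north 3.4 cos 6° = 3.38
Leg 2 (103°, 6.1 km): east 6.1 sin 103° = 5.94, north 6.1 cos 103° = -1.37
Leg 3 (342°, 3.3 km): east 3.3 sin 342° = -1.02, north 3.3 cos 342° = 3.14
Leg 4 (205°, 3.1 km): east 3.1 sin 205° = -1.31, north 3.1 cos 205° = -2.81
Summing: 3.97 km east, 2.34 km north → (3.97, 2.34).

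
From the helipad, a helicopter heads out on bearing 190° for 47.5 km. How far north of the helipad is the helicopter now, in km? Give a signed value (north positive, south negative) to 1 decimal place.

Leg 1 (190°, 47.5 km): east 47.5 sin 190° = -8.25, north 47.5 cos 190° = -46.78
Net north component: -46.78 km.

-46.8 km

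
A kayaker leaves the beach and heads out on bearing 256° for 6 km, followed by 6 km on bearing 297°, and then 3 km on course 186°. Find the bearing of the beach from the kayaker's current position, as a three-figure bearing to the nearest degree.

082°

Leg 1 (256°, 6 km): east 6 sin 256° = -5.82, north 6 cos 256° = -1.45
Leg 2 (297°, 6 km): east 6 sin 297° = -5.35, north 6 cos 297° = 2.72
Leg 3 (186°, 3 km): east 3 sin 186° = -0.31, north 3 cos 186° = -2.98
Net displacement: -11.48 east, -1.71 north. Direction back to start is (11.48, 1.71): bearing = atan2(11.48, 1.71) mod 360° = 81.52° ≈ 082°.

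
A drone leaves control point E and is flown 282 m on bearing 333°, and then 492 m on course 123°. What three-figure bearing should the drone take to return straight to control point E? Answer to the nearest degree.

273°

Leg 1 (333°, 282 m): east 282 sin 333° = -128.03, north 282 cos 333° = 251.26
Leg 2 (123°, 492 m): east 492 sin 123° = 412.63, north 492 cos 123° = -267.96
Net displacement: 284.60 east, -16.70 north. Direction back to start is (-284.60, 16.70): bearing = atan2(-284.60, 16.70) mod 360° = 273.36° ≈ 273°.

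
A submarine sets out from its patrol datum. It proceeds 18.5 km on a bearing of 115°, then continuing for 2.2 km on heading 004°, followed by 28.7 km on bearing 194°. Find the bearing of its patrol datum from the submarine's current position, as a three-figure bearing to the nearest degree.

Leg 1 (115°, 18.5 km): east 18.5 sin 115° = 16.77, north 18.5 cos 115° = -7.82
Leg 2 (004°, 2.2 km): east 2.2 sin 4° = 0.15, north 2.2 cos 4° = 2.19
Leg 3 (194°, 28.7 km): east 28.7 sin 194° = -6.94, north 28.7 cos 194° = -27.85
Net displacement: 9.98 east, -33.47 north. Direction back to start is (-9.98, 33.47): bearing = atan2(-9.98, 33.47) mod 360° = 343.40° ≈ 343°.

343°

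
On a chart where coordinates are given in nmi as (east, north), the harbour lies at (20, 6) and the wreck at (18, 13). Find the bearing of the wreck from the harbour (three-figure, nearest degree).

Δeast = 18 − 20 = -2.00; Δnorth = 13 − 6 = 7.00.
Bearing = atan2(Δeast, Δnorth) mod 360° = 344.05° ≈ 344°.

344°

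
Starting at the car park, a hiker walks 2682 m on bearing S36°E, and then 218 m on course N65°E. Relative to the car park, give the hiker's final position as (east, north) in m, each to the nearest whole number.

(1774, -2078)

Leg 1 (S36°E, 2682 m): east 2682 sin 144° = 1576.44, north 2682 cos 144° = -2169.78
Leg 2 (N65°E, 218 m): east 218 sin 65° = 197.58, north 218 cos 65° = 92.13
Summing: 1774.02 m east, -2077.65 m north → (1774, -2078).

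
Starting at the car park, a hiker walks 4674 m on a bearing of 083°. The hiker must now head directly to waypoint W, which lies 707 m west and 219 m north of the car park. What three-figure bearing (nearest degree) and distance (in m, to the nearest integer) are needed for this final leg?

266°, 5358 m

Leg 1 (083°, 4674 m): east 4674 sin 83° = 4639.16, north 4674 cos 83° = 569.62
Current position: (4639.16, 569.62). Target: (-707, 219). Remaining: Δeast = -5346.16, Δnorth = -350.62.
Bearing = atan2(-5346.16, -350.62) mod 360° = 266.25°; distance = √((-5346.16)² + (-350.62)²) = 5357.646 m.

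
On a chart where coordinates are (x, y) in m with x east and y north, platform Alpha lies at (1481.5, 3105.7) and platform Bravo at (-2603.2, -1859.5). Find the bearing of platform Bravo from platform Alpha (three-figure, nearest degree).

Δeast = -2603.2 − 1481.5 = -4084.70; Δnorth = -1859.5 − 3105.7 = -4965.20.
Bearing = atan2(Δeast, Δnorth) mod 360° = 219.44° ≈ 219°.

219°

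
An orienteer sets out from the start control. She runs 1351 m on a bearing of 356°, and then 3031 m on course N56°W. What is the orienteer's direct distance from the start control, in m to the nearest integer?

4007 m

Leg 1 (356°, 1351 m): east 1351 sin 356° = -94.24, north 1351 cos 356° = 1347.71
Leg 2 (N56°W, 3031 m): east 3031 sin 304° = -2512.81, north 3031 cos 304° = 1694.91
Net: -2607.05 east, 3042.62 north. Distance = √((-2607.05)² + (3042.62)²) = 4006.780 m.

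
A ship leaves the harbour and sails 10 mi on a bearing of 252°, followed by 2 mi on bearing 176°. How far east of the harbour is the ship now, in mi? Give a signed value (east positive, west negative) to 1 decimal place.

-9.4 mi

Leg 1 (252°, 10 mi): east 10 sin 252° = -9.51, north 10 cos 252° = -3.09
Leg 2 (176°, 2 mi): east 2 sin 176° = 0.14, north 2 cos 176° = -2.00
Net east component: -9.37 mi.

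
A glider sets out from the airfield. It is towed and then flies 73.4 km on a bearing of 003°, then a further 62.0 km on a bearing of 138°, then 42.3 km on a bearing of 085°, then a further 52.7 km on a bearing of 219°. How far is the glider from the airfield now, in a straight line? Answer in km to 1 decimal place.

Leg 1 (003°, 73.4 km): east 73.4 sin 3° = 3.84, north 73.4 cos 3° = 73.30
Leg 2 (138°, 62.0 km): east 62.0 sin 138° = 41.49, north 62.0 cos 138° = -46.07
Leg 3 (085°, 42.3 km): east 42.3 sin 85° = 42.14, north 42.3 cos 85° = 3.69
Leg 4 (219°, 52.7 km): east 52.7 sin 219° = -33.17, north 52.7 cos 219° = -40.96
Net: 54.30 east, -10.04 north. Distance = √((54.30)² + (-10.04)²) = 55.223 km.

55.2 km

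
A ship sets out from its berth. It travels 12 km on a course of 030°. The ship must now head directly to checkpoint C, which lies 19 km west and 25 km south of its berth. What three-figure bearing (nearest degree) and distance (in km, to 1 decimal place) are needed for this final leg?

Leg 1 (030°, 12 km): east 12 sin 30° = 6.00, north 12 cos 30° = 10.39
Current position: (6.00, 10.39). Target: (-19, -25). Remaining: Δeast = -25.00, Δnorth = -35.39.
Bearing = atan2(-25.00, -35.39) mod 360° = 215.24°; distance = √((-25.00)² + (-35.39)²) = 43.331 km.

215°, 43.3 km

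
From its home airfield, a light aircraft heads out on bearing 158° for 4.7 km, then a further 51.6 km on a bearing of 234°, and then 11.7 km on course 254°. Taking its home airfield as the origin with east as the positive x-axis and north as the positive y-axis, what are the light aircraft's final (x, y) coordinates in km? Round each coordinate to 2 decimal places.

Leg 1 (158°, 4.7 km): east 4.7 sin 158° = 1.76, north 4.7 cos 158° = -4.36
Leg 2 (234°, 51.6 km): east 51.6 sin 234° = -41.75, north 51.6 cos 234° = -30.33
Leg 3 (254°, 11.7 km): east 11.7 sin 254° = -11.25, north 11.7 cos 254° = -3.22
Summing: -51.23 km east, -37.91 km north → (-51.23, -37.91).

(-51.23, -37.91)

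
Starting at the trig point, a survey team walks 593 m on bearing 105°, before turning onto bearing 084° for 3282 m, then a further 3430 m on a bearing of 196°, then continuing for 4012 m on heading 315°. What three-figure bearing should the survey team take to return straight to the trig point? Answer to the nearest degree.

349°

Leg 1 (105°, 593 m): east 593 sin 105° = 572.79, north 593 cos 105° = -153.48
Leg 2 (084°, 3282 m): east 3282 sin 84° = 3264.02, north 3282 cos 84° = 343.06
Leg 3 (196°, 3430 m): east 3430 sin 196° = -945.44, north 3430 cos 196° = -3297.13
Leg 4 (315°, 4012 m): east 4012 sin 315° = -2836.91, north 4012 cos 315° = 2836.91
Net displacement: 54.47 east, -270.63 north. Direction back to start is (-54.47, 270.63): bearing = atan2(-54.47, 270.63) mod 360° = 348.62° ≈ 349°.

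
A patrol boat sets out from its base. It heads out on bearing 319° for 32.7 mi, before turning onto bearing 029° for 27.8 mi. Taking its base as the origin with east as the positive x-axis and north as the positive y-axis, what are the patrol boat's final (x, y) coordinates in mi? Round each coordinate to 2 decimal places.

(-7.98, 48.99)

Leg 1 (319°, 32.7 mi): east 32.7 sin 319° = -21.45, north 32.7 cos 319° = 24.68
Leg 2 (029°, 27.8 mi): east 27.8 sin 29° = 13.48, north 27.8 cos 29° = 24.31
Summing: -7.98 mi east, 48.99 mi north → (-7.98, 48.99).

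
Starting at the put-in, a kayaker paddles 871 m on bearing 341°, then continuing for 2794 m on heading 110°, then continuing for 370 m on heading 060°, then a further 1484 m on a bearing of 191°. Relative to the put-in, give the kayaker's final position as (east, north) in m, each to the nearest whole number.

(2379, -1404)

Leg 1 (341°, 871 m): east 871 sin 341° = -283.57, north 871 cos 341° = 823.55
Leg 2 (110°, 2794 m): east 2794 sin 110° = 2625.50, north 2794 cos 110° = -955.60
Leg 3 (060°, 370 m): east 370 sin 60° = 320.43, north 370 cos 60° = 185.00
Leg 4 (191°, 1484 m): east 1484 sin 191° = -283.16, north 1484 cos 191° = -1456.73
Summing: 2379.20 m east, -1403.79 m north → (2379, -1404).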